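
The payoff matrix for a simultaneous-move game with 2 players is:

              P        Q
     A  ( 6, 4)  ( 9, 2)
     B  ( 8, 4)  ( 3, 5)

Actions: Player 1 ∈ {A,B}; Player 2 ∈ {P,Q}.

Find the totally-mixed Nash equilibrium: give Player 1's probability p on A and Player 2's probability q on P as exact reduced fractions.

p=1/3, q=3/4

P1 indiff ⇒ q·6+(1-q)·9 = q·8+(1-q)·3 ⇒ q(-2) = (1-q)(-6) ⇒ q = 3/4
P2 indiff ⇒ p·4+(1-p)·4 = p·2+(1-p)·5 ⇒ p(2) = (1-p)(1) ⇒ p = 1/3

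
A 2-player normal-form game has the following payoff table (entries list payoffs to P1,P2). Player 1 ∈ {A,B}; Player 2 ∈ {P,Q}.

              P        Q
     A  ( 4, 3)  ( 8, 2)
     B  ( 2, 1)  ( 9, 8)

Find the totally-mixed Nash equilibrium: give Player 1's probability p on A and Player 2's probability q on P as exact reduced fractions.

P1 indiff ⇒ q·4+(1-q)·8 = q·2+(1-q)·9 ⇒ q(2) = (1-q)(1) ⇒ q = 1/3
P2 indiff ⇒ p·3+(1-p)·1 = p·2+(1-p)·8 ⇒ p(1) = (1-p)(7) ⇒ p = 7/8

(p,q) = (7/8, 1/3)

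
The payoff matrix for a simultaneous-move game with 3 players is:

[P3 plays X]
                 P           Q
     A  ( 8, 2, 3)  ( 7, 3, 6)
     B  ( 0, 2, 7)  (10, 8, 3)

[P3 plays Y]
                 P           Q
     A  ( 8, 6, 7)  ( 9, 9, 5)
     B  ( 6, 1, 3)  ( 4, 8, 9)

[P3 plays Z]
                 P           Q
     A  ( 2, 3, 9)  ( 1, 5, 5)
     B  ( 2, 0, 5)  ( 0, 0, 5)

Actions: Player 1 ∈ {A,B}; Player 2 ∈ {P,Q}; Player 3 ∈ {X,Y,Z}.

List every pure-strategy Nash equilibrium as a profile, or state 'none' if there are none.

No pure NE.

(A,P,X): not NE [P2→Q gives 3>2; P3→Z gives 9>3]
(A,P,Y): not NE [P2→Q gives 9>6; P3→Z gives 9>7]
(A,P,Z): not NE [P2→Q gives 5>3]
(A,Q,X): not NE [P1→B gives 10>7]
(A,Q,Y): not NE [P3→X gives 6>5]
(A,Q,Z): not NE [P3→X gives 6>5]
(B,P,X): not NE [P1→A gives 8>0; P2→Q gives 8>2]
(B,P,Y): not NE [P1→A gives 8>6; P2→Q gives 8>1; P3→X gives 7>3]
(B,P,Z): not NE [P3→X gives 7>5]
(B,Q,X): not NE [P3→Y gives 9>3]
(B,Q,Y): not NE [P1→A gives 9>4]
(B,Q,Z): not NE [P1→A gives 1>0; P3→Y gives 9>5]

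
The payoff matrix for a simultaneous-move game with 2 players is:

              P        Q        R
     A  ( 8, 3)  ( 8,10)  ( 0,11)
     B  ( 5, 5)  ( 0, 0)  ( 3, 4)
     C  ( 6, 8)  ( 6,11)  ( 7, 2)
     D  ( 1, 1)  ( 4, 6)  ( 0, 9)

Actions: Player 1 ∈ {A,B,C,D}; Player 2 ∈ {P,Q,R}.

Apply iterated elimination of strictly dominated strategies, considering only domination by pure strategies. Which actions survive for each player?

P1 drop B (C beats it: P:6>5 Q:6>0 R:7>3)
P1 drop D (C beats it: P:6>1 Q:6>4 R:7>0)
P2 drop P (Q beats it: A:10>3 C:11>8)
P1→{A,C} P2→{Q,R}

IESDS → P1:{A,C} P2:{Q,R}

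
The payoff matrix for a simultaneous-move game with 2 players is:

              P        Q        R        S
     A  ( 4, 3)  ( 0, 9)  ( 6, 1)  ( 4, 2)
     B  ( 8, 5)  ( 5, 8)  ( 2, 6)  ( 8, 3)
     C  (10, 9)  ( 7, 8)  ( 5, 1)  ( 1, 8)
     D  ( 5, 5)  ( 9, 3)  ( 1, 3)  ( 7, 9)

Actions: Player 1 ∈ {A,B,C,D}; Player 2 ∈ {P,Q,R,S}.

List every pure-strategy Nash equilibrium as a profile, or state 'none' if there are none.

NE set: (C,P)

(A,P): not NE [P1→C gives 10>4; P2→Q gives 9>3]
(A,Q): not NE [P1→D gives 9>0]
(A,R): not NE [P2→Q gives 9>1]
(A,S): not NE [P1→B gives 8>4; P2→Q gives 9>2]
(B,P): not NE [P1→C gives 10>8; P2→Q gives 8>5]
(B,Q): not NE [P1→D gives 9>5]
(B,R): not NE [P1→A gives 6>2; P2→Q gives 8>6]
(B,S): not NE [P2→Q gives 8>3]
(C,P): NE
(C,Q): not NE [P1→D gives 9>7; P2→P gives 9>8]
(C,R): not NE [P1→A gives 6>5; P2→P gives 9>1]
(C,S): not NE [P1→B gives 8>1; P2→P gives 9>8]
(D,P): not NE [P1→C gives 10>5; P2→S gives 9>5]
(D,Q): not NE [P2→S gives 9>3]
(D,R): not NE [P1→A gives 6>1; P2→S gives 9>3]
(D,S): not NE [P1→B gives 8>7]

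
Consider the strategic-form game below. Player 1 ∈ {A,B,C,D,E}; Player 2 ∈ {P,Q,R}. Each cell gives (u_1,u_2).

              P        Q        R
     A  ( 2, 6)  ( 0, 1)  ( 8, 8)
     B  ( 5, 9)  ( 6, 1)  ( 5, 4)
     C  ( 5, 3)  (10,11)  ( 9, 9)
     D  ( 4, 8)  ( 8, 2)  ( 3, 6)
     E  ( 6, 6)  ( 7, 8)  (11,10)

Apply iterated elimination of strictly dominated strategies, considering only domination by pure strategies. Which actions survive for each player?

P1 drop A (C beats it: P:5>2 Q:10>0 R:9>8)
P1 drop B (E beats it: P:6>5 Q:7>6 R:11>5)
P1 drop D (C beats it: P:5>4 Q:10>8 R:9>3)
P2 drop P (Q beats it: C:11>3 E:8>6)
P1→{C,E} P2→{Q,R}

IESDS → P1:{C,E} P2:{Q,R}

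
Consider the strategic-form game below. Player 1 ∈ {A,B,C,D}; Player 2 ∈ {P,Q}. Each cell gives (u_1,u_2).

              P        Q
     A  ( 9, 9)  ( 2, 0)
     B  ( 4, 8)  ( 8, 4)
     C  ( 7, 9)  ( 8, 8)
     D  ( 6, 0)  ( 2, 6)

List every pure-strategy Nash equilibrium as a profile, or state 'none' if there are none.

NE set: (A,P)

(A,P): NE
(A,Q): not NE [P1→C gives 8>2; P2→P gives 9>0]
(B,P): not NE [P1→A gives 9>4]
(B,Q): not NE [P2→P gives 8>4]
(C,P): not NE [P1→A gives 9>7]
(C,Q): not NE [P2→P gives 9>8]
(D,P): not NE [P1→A gives 9>6; P2→Q gives 6>0]
(D,Q): not NE [P1→C gives 8>2]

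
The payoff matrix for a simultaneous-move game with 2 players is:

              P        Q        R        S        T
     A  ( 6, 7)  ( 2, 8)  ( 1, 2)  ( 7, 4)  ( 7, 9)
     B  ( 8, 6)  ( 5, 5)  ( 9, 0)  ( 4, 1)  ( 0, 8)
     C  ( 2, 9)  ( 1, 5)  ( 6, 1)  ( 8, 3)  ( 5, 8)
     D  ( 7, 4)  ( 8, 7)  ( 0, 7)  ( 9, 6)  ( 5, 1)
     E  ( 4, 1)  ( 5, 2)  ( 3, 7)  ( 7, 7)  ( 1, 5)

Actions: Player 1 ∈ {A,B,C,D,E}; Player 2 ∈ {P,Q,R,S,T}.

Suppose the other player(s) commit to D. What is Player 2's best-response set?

u_2(P vs D) = 4
u_2(Q vs D) = 7
u_2(R vs D) = 7
u_2(S vs D) = 6
u_2(T vs D) = 1
max payoff 7 at {Q,R}

BR_2 = {Q,R}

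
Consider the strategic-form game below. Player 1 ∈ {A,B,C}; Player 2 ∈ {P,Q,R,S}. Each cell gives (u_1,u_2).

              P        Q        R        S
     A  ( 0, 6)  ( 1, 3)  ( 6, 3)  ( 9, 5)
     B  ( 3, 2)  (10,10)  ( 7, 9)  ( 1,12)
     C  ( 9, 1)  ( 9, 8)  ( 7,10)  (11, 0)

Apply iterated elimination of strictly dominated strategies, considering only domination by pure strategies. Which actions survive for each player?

IESDS → P1:{B,C} P2:{Q,R,S}

P1 drop A (C beats it: P:9>0 Q:9>1 R:7>6 S:11>9)
P2 drop P (Q beats it: B:10>2 C:8>1)
P1→{B,C} P2→{Q,R,S}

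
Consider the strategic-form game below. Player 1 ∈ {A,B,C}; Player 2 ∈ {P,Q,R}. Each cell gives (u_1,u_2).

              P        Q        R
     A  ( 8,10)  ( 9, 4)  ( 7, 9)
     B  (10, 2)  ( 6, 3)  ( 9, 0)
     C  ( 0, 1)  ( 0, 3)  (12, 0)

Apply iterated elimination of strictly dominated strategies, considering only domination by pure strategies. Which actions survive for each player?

P2 drop R (P beats it: A:10>9 B:2>0 C:1>0)
P1 drop C (A beats it: P:8>0 Q:9>0)
P1→{A,B} P2→{P,Q}

Remaining: P1:{A,B} P2:{P,Q}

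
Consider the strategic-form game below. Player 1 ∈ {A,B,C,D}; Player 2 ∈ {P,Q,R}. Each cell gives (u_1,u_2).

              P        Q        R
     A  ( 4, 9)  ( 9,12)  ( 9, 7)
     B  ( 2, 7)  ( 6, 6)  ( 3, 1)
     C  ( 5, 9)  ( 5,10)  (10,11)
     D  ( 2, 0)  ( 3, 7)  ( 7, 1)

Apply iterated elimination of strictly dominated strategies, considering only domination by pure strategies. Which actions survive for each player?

Survivors P1:{A,C} P2:{Q,R}

P1 drop B (A beats it: P:4>2 Q:9>6 R:9>3)
P1 drop D (A beats it: P:4>2 Q:9>3 R:9>7)
P2 drop P (Q beats it: A:12>9 C:10>9)
P1→{A,C} P2→{Q,R}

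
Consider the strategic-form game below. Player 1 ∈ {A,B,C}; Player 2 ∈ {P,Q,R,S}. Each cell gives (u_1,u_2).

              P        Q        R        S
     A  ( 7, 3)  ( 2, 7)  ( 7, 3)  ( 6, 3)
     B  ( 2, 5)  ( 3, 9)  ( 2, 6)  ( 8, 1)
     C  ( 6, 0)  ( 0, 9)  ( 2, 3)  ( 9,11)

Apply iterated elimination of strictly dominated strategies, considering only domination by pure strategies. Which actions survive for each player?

Remaining: P1:{B,C} P2:{Q,S}

P2 drop P (Q beats it: A:7>3 B:9>5 C:9>0)
P2 drop R (Q beats it: A:7>3 B:9>6 C:9>3)
P1 drop A (B beats it: Q:3>2 S:8>6)
P1→{B,C} P2→{Q,S}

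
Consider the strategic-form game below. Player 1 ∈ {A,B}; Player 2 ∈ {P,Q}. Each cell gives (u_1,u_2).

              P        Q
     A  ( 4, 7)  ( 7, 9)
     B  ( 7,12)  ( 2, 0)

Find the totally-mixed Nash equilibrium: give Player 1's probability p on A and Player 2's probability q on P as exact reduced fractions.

p=6/7, q=5/8

P1 indiff ⇒ q·4+(1-q)·7 = q·7+(1-q)·2 ⇒ q(-3) = (1-q)(-5) ⇒ q = 5/8
P2 indiff ⇒ p·7+(1-p)·12 = p·9+(1-p)·0 ⇒ p(-2) = (1-p)(-12) ⇒ p = 6/7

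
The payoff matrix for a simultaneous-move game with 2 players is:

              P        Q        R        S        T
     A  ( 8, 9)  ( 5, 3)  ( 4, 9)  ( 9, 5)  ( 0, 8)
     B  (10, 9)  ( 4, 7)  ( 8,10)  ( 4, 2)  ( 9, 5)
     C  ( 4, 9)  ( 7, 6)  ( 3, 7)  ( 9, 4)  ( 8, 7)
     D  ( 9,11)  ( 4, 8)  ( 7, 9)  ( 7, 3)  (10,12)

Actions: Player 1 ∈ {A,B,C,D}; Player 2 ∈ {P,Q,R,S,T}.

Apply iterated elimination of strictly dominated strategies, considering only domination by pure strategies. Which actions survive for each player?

Survivors P1:{B,D} P2:{P,R,T}

P2 drop Q (P beats it: A:9>3 B:9>7 C:9>6 D:11>8)
P2 drop S (P beats it: A:9>5 B:9>2 C:9>4 D:11>3)
P1 drop A (B beats it: P:10>8 R:8>4 T:9>0)
P1 drop C (B beats it: P:10>4 R:8>3 T:9>8)
P1→{B,D} P2→{P,R,T}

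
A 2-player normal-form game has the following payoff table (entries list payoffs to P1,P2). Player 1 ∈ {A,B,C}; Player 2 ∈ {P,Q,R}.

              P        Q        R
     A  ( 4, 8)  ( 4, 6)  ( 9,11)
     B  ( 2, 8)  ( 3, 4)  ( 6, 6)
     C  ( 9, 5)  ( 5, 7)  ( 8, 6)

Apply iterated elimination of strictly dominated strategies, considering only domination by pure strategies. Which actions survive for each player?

P1 drop B (A beats it: P:4>2 Q:4>3 R:9>6)
P2 drop P (R beats it: A:11>8 C:6>5)
P1→{A,C} P2→{Q,R}

Survivors P1:{A,C} P2:{Q,R}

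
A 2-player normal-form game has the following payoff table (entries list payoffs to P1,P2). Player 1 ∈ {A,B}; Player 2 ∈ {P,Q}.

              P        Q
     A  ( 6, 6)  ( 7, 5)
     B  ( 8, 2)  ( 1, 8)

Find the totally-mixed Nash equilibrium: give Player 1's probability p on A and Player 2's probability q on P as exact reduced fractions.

(p,q) = (6/7, 3/4)

P1 indiff ⇒ q·6+(1-q)·7 = q·8+(1-q)·1 ⇒ q(-2) = (1-q)(-6) ⇒ q = 3/4
P2 indiff ⇒ p·6+(1-p)·2 = p·5+(1-p)·8 ⇒ p(1) = (1-p)(6) ⇒ p = 6/7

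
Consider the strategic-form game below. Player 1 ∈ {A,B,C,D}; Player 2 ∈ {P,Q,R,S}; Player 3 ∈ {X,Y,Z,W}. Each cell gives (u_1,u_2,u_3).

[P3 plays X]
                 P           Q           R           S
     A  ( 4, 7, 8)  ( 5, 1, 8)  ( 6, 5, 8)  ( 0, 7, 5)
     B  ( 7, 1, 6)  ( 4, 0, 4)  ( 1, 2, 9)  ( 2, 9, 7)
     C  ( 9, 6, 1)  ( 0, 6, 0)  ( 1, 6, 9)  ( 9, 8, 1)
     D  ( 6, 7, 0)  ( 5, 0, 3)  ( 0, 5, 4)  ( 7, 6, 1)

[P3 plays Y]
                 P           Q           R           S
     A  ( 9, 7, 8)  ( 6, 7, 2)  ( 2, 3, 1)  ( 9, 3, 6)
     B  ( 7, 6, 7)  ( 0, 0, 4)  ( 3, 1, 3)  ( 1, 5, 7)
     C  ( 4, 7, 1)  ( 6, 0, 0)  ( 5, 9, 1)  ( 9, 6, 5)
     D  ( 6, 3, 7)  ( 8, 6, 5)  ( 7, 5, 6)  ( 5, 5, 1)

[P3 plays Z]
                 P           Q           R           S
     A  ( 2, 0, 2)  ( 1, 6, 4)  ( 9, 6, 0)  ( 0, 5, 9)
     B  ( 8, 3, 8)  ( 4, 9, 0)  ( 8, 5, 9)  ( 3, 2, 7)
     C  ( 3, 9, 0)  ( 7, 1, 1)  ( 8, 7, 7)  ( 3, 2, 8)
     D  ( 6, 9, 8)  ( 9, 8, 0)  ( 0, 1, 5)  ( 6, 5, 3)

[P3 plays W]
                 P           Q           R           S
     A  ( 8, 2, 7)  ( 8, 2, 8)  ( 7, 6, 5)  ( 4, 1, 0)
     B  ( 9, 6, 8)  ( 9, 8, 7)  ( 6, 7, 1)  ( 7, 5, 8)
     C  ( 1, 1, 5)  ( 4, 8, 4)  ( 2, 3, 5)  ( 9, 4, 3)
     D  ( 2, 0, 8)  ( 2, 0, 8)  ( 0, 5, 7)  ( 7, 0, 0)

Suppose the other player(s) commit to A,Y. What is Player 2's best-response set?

P2 best: {P,Q}

u_2(P vs A,Y) = 7
u_2(Q vs A,Y) = 7
u_2(R vs A,Y) = 3
u_2(S vs A,Y) = 3
max payoff 7 at {P,Q}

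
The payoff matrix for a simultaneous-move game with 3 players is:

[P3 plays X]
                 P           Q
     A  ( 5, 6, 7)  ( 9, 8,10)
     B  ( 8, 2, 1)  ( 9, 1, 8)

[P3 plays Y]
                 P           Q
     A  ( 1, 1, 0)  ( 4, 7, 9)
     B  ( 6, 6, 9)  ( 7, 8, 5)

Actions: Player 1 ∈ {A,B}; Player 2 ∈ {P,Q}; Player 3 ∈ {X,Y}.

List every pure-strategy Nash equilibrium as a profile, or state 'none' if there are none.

NE set: (A,Q,X)

(A,P,X): not NE [P1→B gives 8>5; P2→Q gives 8>6]
(A,P,Y): not NE [P1→B gives 6>1; P2→Q gives 7>1; P3→X gives 7>0]
(A,Q,X): NE
(A,Q,Y): not NE [P1→B gives 7>4; P3→X gives 10>9]
(B,P,X): not NE [P3→Y gives 9>1]
(B,P,Y): not NE [P2→Q gives 8>6]
(B,Q,X): not NE [P2→P gives 2>1]
(B,Q,Y): not NE [P3→X gives 8>5]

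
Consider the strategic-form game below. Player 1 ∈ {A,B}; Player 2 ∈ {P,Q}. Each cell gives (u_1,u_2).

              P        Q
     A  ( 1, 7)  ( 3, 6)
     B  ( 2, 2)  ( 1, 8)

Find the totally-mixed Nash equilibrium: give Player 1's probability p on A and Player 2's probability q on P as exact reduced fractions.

P1 mixes 6/7 on A; P2 mixes 2/3 on P

P1 indiff ⇒ q·1+(1-q)·3 = q·2+(1-q)·1 ⇒ q(-1) = (1-q)(-2) ⇒ q = 2/3
P2 indiff ⇒ p·7+(1-p)·2 = p·6+(1-p)·8 ⇒ p(1) = (1-p)(6) ⇒ p = 6/7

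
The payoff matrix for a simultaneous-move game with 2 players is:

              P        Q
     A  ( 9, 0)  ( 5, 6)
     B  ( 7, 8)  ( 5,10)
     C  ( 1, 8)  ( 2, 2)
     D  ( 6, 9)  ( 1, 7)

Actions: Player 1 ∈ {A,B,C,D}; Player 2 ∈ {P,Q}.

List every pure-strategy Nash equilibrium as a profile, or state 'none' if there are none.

(A,P): not NE [P2→Q gives 6>0]
(A,Q): NE
(B,P): not NE [P1→A gives 9>7; P2→Q gives 10>8]
(B,Q): NE
(C,P): not NE [P1→A gives 9>1]
(C,Q): not NE [P1→B gives 5>2; P2→P gives 8>2]
(D,P): not NE [P1→A gives 9>6]
(D,Q): not NE [P1→B gives 5>1; P2→P gives 9>7]

NE set: (A,Q), (B,Q)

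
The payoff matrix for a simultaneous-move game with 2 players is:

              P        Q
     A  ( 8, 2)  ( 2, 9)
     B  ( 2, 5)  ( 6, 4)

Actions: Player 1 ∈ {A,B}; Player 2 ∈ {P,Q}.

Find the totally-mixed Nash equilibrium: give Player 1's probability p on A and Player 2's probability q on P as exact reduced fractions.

(p,q) = (1/8, 2/5)

P1 indiff ⇒ q·8+(1-q)·2 = q·2+(1-q)·6 ⇒ q(6) = (1-q)(4) ⇒ q = 2/5
P2 indiff ⇒ p·2+(1-p)·5 = p·9+(1-p)·4 ⇒ p(-7) = (1-p)(-1) ⇒ p = 1/8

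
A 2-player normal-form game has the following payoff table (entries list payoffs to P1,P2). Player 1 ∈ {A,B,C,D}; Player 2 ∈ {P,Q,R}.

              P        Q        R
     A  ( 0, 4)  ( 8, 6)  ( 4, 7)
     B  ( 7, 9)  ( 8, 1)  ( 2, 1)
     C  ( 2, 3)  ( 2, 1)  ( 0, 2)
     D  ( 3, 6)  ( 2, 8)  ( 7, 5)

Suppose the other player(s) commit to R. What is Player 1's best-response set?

u_1(A vs R) = 4
u_1(B vs R) = 2
u_1(C vs R) = 0
u_1(D vs R) = 7
max payoff 7 at {D}

argmax u_1 = {D}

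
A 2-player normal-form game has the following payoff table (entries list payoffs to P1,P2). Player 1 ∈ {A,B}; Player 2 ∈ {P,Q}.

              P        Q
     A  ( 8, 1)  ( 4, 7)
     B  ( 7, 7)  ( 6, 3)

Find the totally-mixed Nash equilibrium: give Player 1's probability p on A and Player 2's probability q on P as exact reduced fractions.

P1 indiff ⇒ q·8+(1-q)·4 = q·7+(1-q)·6 ⇒ q(1) = (1-q)(2) ⇒ q = 2/3
P2 indiff ⇒ p·1+(1-p)·7 = p·7+(1-p)·3 ⇒ p(-6) = (1-p)(-4) ⇒ p = 2/5

(p,q) = (2/5, 2/3)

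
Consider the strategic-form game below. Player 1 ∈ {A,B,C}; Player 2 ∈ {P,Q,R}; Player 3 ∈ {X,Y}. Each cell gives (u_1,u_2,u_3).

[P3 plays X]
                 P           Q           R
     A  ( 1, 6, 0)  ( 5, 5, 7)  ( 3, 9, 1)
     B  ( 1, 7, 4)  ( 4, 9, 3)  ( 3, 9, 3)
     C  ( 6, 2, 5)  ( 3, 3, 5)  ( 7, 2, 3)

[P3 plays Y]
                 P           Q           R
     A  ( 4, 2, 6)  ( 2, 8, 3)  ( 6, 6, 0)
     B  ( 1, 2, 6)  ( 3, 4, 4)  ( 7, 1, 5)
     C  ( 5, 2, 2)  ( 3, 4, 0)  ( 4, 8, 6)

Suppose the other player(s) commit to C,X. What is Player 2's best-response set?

u_2(P vs C,X) = 2
u_2(Q vs C,X) = 3
u_2(R vs C,X) = 2
max payoff 3 at {Q}

P2 best: {Q}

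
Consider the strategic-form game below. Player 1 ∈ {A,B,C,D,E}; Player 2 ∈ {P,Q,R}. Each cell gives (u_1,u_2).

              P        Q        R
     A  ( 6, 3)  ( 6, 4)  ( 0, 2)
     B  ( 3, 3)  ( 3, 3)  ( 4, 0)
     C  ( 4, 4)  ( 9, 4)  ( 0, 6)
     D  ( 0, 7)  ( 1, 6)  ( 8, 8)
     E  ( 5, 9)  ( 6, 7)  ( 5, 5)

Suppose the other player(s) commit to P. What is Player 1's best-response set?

BR_1 = {A}

u_1(A vs P) = 6
u_1(B vs P) = 3
u_1(C vs P) = 4
u_1(D vs P) = 0
u_1(E vs P) = 5
max payoff 6 at {A}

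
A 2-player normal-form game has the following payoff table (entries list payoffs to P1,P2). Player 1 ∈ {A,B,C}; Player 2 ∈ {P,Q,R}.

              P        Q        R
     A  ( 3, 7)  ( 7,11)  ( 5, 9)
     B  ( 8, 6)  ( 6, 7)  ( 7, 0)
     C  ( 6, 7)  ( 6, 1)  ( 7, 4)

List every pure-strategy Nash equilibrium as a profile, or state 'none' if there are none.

(A,P): not NE [P1→B gives 8>3; P2→Q gives 11>7]
(A,Q): NE
(A,R): not NE [P1→C gives 7>5; P2→Q gives 11>9]
(B,P): not NE [P2→Q gives 7>6]
(B,Q): not NE [P1→A gives 7>6]
(B,R): not NE [P2→Q gives 7>0]
(C,P): not NE [P1→B gives 8>6]
(C,Q): not NE [P1→A gives 7>6; P2→P gives 7>1]
(C,R): not NE [P2→P gives 7>4]

Nash profiles: (A,Q)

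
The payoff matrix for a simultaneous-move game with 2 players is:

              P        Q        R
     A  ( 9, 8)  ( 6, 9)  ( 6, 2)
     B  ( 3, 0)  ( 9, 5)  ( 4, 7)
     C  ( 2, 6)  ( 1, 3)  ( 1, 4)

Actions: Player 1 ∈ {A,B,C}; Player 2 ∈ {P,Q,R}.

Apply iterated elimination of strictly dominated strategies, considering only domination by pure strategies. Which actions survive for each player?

Remaining: P1:{A,B} P2:{Q,R}

P1 drop C (A beats it: P:9>2 Q:6>1 R:6>1)
P2 drop P (Q beats it: A:9>8 B:5>0)
P1→{A,B} P2→{Q,R}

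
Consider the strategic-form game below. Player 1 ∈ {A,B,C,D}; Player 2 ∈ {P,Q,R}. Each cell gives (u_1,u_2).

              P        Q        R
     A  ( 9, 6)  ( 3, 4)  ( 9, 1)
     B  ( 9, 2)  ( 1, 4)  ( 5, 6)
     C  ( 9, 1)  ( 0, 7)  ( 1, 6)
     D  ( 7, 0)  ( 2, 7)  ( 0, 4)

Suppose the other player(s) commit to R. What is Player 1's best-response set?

u_1(A vs R) = 9
u_1(B vs R) = 5
u_1(C vs R) = 1
u_1(D vs R) = 0
max payoff 9 at {A}

BR_1 = {A}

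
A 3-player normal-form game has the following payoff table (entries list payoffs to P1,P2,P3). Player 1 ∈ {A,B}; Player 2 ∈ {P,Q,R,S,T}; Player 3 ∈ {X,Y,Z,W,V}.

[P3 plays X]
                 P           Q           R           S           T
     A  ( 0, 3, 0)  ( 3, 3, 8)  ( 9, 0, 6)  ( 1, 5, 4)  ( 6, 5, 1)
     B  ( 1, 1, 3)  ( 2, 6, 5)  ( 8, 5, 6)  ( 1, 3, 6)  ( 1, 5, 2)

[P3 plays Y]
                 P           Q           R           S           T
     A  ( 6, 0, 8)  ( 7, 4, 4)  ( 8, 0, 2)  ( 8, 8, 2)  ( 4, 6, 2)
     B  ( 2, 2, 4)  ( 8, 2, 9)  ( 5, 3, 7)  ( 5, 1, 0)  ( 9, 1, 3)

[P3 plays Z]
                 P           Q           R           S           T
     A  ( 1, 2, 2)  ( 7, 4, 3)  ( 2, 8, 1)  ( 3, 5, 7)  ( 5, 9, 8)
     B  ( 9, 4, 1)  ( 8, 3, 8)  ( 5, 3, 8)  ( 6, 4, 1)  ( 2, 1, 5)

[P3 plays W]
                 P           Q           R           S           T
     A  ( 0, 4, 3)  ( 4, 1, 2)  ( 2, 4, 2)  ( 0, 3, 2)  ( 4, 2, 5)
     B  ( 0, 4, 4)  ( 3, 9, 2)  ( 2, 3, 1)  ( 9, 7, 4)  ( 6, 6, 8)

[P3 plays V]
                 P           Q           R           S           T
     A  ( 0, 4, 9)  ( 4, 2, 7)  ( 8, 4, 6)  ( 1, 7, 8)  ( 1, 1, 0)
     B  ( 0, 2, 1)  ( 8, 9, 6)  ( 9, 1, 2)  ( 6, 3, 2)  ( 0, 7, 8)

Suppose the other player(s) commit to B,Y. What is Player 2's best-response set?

argmax u_2 = {R}

u_2(P vs B,Y) = 2
u_2(Q vs B,Y) = 2
u_2(R vs B,Y) = 3
u_2(S vs B,Y) = 1
u_2(T vs B,Y) = 1
max payoff 3 at {R}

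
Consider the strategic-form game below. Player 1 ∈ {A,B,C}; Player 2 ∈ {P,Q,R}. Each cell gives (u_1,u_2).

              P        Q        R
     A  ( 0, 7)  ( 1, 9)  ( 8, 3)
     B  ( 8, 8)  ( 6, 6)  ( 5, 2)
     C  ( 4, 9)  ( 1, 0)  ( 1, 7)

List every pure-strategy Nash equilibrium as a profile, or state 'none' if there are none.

(A,P): not NE [P1→B gives 8>0; P2→Q gives 9>7]
(A,Q): not NE [P1→B gives 6>1]
(A,R): not NE [P2→Q gives 9>3]
(B,P): NE
(B,Q): not NE [P2→P gives 8>6]
(B,R): not NE [P1→A gives 8>5; P2→P gives 8>2]
(C,P): not NE [P1→B gives 8>4]
(C,Q): not NE [P1→B gives 6>1; P2→P gives 9>0]
(C,R): not NE [P1→A gives 8>1; P2→P gives 9>7]

PSNE = {(B,P)}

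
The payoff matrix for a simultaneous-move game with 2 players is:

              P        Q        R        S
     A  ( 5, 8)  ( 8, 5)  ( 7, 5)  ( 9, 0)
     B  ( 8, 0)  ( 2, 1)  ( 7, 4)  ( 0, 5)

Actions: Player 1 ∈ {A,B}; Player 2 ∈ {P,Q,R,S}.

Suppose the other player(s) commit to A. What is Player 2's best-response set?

argmax u_2 = {P}

u_2(P vs A) = 8
u_2(Q vs A) = 5
u_2(R vs A) = 5
u_2(S vs A) = 0
max payoff 8 at {P}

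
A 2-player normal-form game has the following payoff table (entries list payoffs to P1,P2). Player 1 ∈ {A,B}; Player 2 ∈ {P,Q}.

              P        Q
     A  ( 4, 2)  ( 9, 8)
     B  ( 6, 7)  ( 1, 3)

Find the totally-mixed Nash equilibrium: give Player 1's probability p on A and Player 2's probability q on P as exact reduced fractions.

(p,q) = (2/5, 4/5)

P1 indiff ⇒ q·4+(1-q)·9 = q·6+(1-q)·1 ⇒ q(-2) = (1-q)(-8) ⇒ q = 4/5
P2 indiff ⇒ p·2+(1-p)·7 = p·8+(1-p)·3 ⇒ p(-6) = (1-p)(-4) ⇒ p = 2/5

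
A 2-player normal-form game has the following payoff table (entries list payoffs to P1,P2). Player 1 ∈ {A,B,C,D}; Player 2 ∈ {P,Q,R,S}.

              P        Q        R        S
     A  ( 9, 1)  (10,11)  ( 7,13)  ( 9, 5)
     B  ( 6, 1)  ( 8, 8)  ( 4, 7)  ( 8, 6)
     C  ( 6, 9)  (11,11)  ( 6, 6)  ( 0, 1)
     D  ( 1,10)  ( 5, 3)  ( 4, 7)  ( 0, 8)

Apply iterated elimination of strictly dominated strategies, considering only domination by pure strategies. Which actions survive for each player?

Remaining: P1:{A,C} P2:{Q,R}

P1 drop B (A beats it: P:9>6 Q:10>8 R:7>4 S:9>8)
P1 drop D (A beats it: P:9>1 Q:10>5 R:7>4 S:9>0)
P2 drop P (Q beats it: A:11>1 C:11>9)
P2 drop S (Q beats it: A:11>5 C:11>1)
P1→{A,C} P2→{Q,R}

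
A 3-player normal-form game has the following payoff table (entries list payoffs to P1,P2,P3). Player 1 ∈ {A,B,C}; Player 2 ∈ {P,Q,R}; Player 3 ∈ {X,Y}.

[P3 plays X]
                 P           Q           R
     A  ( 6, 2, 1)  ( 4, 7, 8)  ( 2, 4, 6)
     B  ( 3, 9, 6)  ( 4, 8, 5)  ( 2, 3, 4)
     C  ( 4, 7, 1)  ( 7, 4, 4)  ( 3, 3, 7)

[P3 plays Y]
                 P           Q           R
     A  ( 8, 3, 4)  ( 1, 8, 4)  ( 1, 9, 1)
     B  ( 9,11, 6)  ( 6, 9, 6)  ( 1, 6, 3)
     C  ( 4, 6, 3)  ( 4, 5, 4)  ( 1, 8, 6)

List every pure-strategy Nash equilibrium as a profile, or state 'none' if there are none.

(A,P,X): not NE [P2→Q gives 7>2; P3→Y gives 4>1]
(A,P,Y): not NE [P1→B gives 9>8; P2→R gives 9>3]
(A,Q,X): not NE [P1→C gives 7>4]
(A,Q,Y): not NE [P1→B gives 6>1; P2→R gives 9>8; P3→X gives 8>4]
(A,R,X): not NE [P1→C gives 3>2; P2→Q gives 7>4]
(A,R,Y): not NE [P3→X gives 6>1]
(B,P,X): not NE [P1→A gives 6>3]
(B,P,Y): NE
(B,Q,X): not NE [P1→C gives 7>4; P2→P gives 9>8; P3→Y gives 6>5]
(B,Q,Y): not NE [P2→P gives 11>9]
(B,R,X): not NE [P1→C gives 3>2; P2→P gives 9>3]
(B,R,Y): not NE [P2→P gives 11>6; P3→X gives 4>3]
(C,P,X): not NE [P1→A gives 6>4; P3→Y gives 3>1]
(C,P,Y): not NE [P1→B gives 9>4; P2→R gives 8>6]
(C,Q,X): not NE [P2→P gives 7>4]
(C,Q,Y): not NE [P1→B gives 6>4; P2→R gives 8>5]
(C,R,X): not NE [P2→P gives 7>3]
(C,R,Y): not NE [P3→X gives 7>6]

NE set: (B,P,Y)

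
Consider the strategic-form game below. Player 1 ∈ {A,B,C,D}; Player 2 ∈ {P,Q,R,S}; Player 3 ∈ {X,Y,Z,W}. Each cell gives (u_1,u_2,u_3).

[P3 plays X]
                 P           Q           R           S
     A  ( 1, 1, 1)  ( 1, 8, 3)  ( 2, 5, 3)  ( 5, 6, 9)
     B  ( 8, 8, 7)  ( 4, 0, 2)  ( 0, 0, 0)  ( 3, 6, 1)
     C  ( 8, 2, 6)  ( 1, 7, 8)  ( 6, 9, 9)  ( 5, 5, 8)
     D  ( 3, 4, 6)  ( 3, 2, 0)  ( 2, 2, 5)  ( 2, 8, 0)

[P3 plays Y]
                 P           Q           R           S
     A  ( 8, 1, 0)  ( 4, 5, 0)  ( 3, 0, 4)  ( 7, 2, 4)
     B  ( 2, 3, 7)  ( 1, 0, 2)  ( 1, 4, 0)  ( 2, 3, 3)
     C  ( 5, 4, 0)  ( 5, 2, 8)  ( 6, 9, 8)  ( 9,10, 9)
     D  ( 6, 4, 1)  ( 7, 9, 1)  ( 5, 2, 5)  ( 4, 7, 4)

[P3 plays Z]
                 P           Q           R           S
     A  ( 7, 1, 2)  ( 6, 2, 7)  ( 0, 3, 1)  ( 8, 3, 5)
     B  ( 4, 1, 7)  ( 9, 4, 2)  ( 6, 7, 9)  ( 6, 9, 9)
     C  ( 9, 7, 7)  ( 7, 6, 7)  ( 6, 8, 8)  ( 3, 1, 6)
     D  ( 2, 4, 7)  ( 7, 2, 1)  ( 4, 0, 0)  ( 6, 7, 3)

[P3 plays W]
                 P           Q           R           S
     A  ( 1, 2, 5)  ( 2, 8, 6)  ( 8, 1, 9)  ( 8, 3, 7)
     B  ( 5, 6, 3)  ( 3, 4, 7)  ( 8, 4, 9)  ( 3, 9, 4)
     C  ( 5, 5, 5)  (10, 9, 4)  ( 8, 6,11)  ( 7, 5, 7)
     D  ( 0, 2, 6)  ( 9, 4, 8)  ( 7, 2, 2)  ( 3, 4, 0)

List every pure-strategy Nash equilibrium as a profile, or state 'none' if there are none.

(A,P,X): not NE [P1→C gives 8>1; P2→Q gives 8>1; P3→W gives 5>1]
(A,P,Y): not NE [P2→Q gives 5>1; P3→W gives 5>0]
(A,P,Z): not NE [P1→C gives 9>7; P2→S gives 3>1; P3→W gives 5>2]
(A,P,W): not NE [P1→C gives 5>1; P2→Q gives 8>2]
(A,Q,X): not NE [P1→B gives 4>1; P3→Z gives 7>3]
(A,Q,Y): not NE [P1→D gives 7>4; P3→Z gives 7>0]
(A,Q,Z): not NE [P1→B gives 9>6; P2→S gives 3>2]
(A,Q,W): not NE [P1→C gives 10>2; P3→Z gives 7>6]
(A,R,X): not NE [P1→C gives 6>2; P2→Q gives 8>5; P3→W gives 9>3]
(A,R,Y): not NE [P1→C gives 6>3; P2→Q gives 5>0; P3→W gives 9>4]
(A,R,Z): not NE [P1→C gives 6>0; P3→W gives 9>1]
(A,R,W): not NE [P2→Q gives 8>1]
(A,S,X): not NE [P2→Q gives 8>6]
(A,S,Y): not NE [P1→C gives 9>7; P2→Q gives 5>2; P3→X gives 9>4]
(A,S,Z): not NE [P3→X gives 9>5]
(A,S,W): not NE [P2→Q gives 8>3; P3→X gives 9>7]
(B,P,X): NE
(B,P,Y): not NE [P1→A gives 8>2; P2→R gives 4>3]
(B,P,Z): not NE [P1→C gives 9>4; P2→S gives 9>1]
(B,P,W): not NE [P2→S gives 9>6; P3→Z gives 7>3]
(B,Q,X): not NE [P2→P gives 8>0; P3→W gives 7>2]
(B,Q,Y): not NE [P1→D gives 7>1; P2→R gives 4>0; P3→W gives 7>2]
(B,Q,Z): not NE [P2→S gives 9>4; P3→W gives 7>2]
(B,Q,W): not NE [P1→C gives 10>3; P2→S gives 9>4]
(B,R,X): not NE [P1→C gives 6>0; P2→P gives 8>0; P3→W gives 9>0]
(B,R,Y): not NE [P1→C gives 6>1; P3→W gives 9>0]
(B,R,Z): not NE [P2→S gives 9>7]
(B,R,W): not NE [P2→S gives 9>4]
(B,S,X): not NE [P1→C gives 5>3; P2→P gives 8>6; P3→Z gives 9>1]
(B,S,Y): not NE [P1→C gives 9>2; P2→R gives 4>3; P3→Z gives 9>3]
(B,S,Z): not NE [P1→A gives 8>6]
(B,S,W): not NE [P1→A gives 8>3; P3→Z gives 9>4]
(C,P,X): not NE [P2→R gives 9>2; P3→Z gives 7>6]
(C,P,Y): not NE [P1→A gives 8>5; P2→S gives 10>4; P3→Z gives 7>0]
(C,P,Z): not NE [P2→R gives 8>7]
(C,P,W): not NE [P2→Q gives 9>5; P3→Z gives 7>5]
(C,Q,X): not NE [P1→B gives 4>1; P2→R gives 9>7]
(C,Q,Y): not NE [P1→D gives 7>5; P2→S gives 10>2]
(C,Q,Z): not NE [P1→B gives 9>7; P2→R gives 8>6; P3→Y gives 8>7]
(C,Q,W): not NE [P3→Y gives 8>4]
(C,R,X): not NE [P3→W gives 11>9]
(C,R,Y): not NE [P2→S gives 10>9; P3→W gives 11>8]
(C,R,Z): not NE [P3→W gives 11>8]
(C,R,W): not NE [P2→Q gives 9>6]
(C,S,X): not NE [P2→R gives 9>5; P3→Y gives 9>8]
(C,S,Y): NE
(C,S,Z): not NE [P1→A gives 8>3; P2→R gives 8>1; P3→Y gives 9>6]
(C,S,W): not NE [P1→A gives 8>7; P2→Q gives 9>5; P3→Y gives 9>7]
(D,P,X): not NE [P1→C gives 8>3; P2→S gives 8>4; P3→Z gives 7>6]
(D,P,Y): not NE [P1→A gives 8>6; P2→Q gives 9>4; P3→Z gives 7>1]
(D,P,Z): not NE [P1→C gives 9>2; P2→S gives 7>4]
(D,P,W): not NE [P1→C gives 5>0; P2→S gives 4>2; P3→Z gives 7>6]
(D,Q,X): not NE [P1→B gives 4>3; P2→S gives 8>2; P3→W gives 8>0]
(D,Q,Y): not NE [P3→W gives 8>1]
(D,Q,Z): not NE [P1→B gives 9>7; P2→S gives 7>2; P3→W gives 8>1]
(D,Q,W): not NE [P1→C gives 10>9]
(D,R,X): not NE [P1→C gives 6>2; P2→S gives 8>2]
(D,R,Y): not NE [P1→C gives 6>5; P2→Q gives 9>2]
(D,R,Z): not NE [P1→C gives 6>4; P2→S gives 7>0; P3→Y gives 5>0]
(D,R,W): not NE [P1→C gives 8>7; P2→S gives 4>2; P3→Y gives 5>2]
(D,S,X): not NE [P1→C gives 5>2; P3→Y gives 4>0]
(D,S,Y): not NE [P1→C gives 9>4; P2→Q gives 9>7]
(D,S,Z): not NE [P1→A gives 8>6; P3→Y gives 4>3]
(D,S,W): not NE [P1→A gives 8>3; P3→Y gives 4>0]

PSNE = {(B,P,X), (C,S,Y)}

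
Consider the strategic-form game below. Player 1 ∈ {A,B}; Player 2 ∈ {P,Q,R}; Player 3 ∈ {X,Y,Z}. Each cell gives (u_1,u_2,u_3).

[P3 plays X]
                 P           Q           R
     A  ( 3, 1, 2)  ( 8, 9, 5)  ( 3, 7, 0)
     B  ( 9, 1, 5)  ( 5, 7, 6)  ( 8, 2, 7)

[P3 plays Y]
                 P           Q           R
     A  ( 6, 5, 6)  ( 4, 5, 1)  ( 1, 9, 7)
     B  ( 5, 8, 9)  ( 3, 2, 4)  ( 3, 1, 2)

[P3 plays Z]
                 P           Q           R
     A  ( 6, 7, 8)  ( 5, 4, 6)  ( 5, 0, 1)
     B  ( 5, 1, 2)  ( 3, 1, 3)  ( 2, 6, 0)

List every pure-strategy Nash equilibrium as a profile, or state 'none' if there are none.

(A,P,X): not NE [P1→B gives 9>3; P2→Q gives 9>1; P3→Z gives 8>2]
(A,P,Y): not NE [P2→R gives 9>5; P3→Z gives 8>6]
(A,P,Z): NE
(A,Q,X): not NE [P3→Z gives 6>5]
(A,Q,Y): not NE [P2→R gives 9>5; P3→Z gives 6>1]
(A,Q,Z): not NE [P2→P gives 7>4]
(A,R,X): not NE [P1→B gives 8>3; P2→Q gives 9>7; P3→Y gives 7>0]
(A,R,Y): not NE [P1→B gives 3>1]
(A,R,Z): not NE [P2→P gives 7>0; P3→Y gives 7>1]
(B,P,X): not NE [P2→Q gives 7>1; P3→Y gives 9>5]
(B,P,Y): not NE [P1→A gives 6>5]
(B,P,Z): not NE [P1→A gives 6>5; P2→R gives 6>1; P3→Y gives 9>2]
(B,Q,X): not NE [P1→A gives 8>5]
(B,Q,Y): not NE [P1→A gives 4>3; P2→P gives 8>2; P3→X gives 6>4]
(B,Q,Z): not NE [P1→A gives 5>3; P2→R gives 6>1; P3→X gives 6>3]
(B,R,X): not NE [P2→Q gives 7>2]
(B,R,Y): not NE [P2→P gives 8>1; P3→X gives 7>2]
(B,R,Z): not NE [P1→A gives 5>2; P3→X gives 7>0]

PSNE = {(A,P,Z)}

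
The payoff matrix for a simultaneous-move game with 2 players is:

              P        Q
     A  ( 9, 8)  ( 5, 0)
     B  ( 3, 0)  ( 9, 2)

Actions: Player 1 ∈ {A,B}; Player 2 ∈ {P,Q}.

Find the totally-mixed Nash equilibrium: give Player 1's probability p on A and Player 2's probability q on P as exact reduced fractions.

P1 indiff ⇒ q·9+(1-q)·5 = q·3+(1-q)·9 ⇒ q(6) = (1-q)(4) ⇒ q = 2/5
P2 indiff ⇒ p·8+(1-p)·0 = p·0+(1-p)·2 ⇒ p(8) = (1-p)(2) ⇒ p = 1/5

(p,q) = (1/5, 2/5)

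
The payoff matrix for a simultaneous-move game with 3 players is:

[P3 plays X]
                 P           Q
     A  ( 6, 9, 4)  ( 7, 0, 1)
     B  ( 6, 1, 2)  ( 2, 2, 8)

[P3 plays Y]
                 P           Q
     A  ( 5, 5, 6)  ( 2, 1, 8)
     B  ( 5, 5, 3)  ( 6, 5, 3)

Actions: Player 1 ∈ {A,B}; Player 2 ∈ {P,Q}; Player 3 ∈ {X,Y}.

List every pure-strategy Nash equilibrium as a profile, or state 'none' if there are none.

(A,P,X): not NE [P3→Y gives 6>4]
(A,P,Y): NE
(A,Q,X): not NE [P2→P gives 9>0; P3→Y gives 8>1]
(A,Q,Y): not NE [P1→B gives 6>2; P2→P gives 5>1]
(B,P,X): not NE [P2→Q gives 2>1; P3→Y gives 3>2]
(B,P,Y): NE
(B,Q,X): not NE [P1→A gives 7>2]
(B,Q,Y): not NE [P3→X gives 8>3]

NE set: (A,P,Y), (B,P,Y)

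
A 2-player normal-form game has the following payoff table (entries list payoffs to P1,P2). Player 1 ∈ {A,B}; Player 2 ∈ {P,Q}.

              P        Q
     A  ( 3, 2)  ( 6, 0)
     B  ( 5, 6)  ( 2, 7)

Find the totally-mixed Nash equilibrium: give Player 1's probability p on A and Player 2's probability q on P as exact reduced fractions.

P1 indiff ⇒ q·3+(1-q)·6 = q·5+(1-q)·2 ⇒ q(-2) = (1-q)(-4) ⇒ q = 2/3
P2 indiff ⇒ p·2+(1-p)·6 = p·0+(1-p)·7 ⇒ p(2) = (1-p)(1) ⇒ p = 1/3

p=1/3, q=2/3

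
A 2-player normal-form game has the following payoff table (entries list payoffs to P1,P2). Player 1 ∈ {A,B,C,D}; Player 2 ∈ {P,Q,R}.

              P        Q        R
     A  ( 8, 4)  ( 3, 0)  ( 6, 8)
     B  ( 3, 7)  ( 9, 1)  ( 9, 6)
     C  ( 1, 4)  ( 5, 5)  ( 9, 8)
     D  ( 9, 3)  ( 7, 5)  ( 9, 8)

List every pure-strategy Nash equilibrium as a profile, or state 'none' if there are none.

(A,P): not NE [P1→D gives 9>8; P2→R gives 8>4]
(A,Q): not NE [P1→B gives 9>3; P2→R gives 8>0]
(A,R): not NE [P1→D gives 9>6]
(B,P): not NE [P1→D gives 9>3]
(B,Q): not NE [P2→P gives 7>1]
(B,R): not NE [P2→P gives 7>6]
(C,P): not NE [P1→D gives 9>1; P2→R gives 8>4]
(C,Q): not NE [P1→B gives 9>5; P2→R gives 8>5]
(C,R): NE
(D,P): not NE [P2→R gives 8>3]
(D,Q): not NE [P1→B gives 9>7; P2→R gives 8>5]
(D,R): NE

Nash profiles: (C,R), (D,R)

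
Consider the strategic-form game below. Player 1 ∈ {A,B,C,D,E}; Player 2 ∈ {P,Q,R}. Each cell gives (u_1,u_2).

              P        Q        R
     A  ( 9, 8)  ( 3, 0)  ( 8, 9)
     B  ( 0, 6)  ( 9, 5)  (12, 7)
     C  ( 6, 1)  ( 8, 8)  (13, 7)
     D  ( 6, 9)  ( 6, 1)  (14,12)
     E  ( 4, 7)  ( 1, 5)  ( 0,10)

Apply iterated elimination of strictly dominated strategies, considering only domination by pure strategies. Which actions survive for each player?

Survivors P1:{B,C,D} P2:{Q,R}

P1 drop E (A beats it: P:9>4 Q:3>1 R:8>0)
P2 drop P (R beats it: A:9>8 B:7>6 C:7>1 D:12>9)
P1 drop A (B beats it: Q:9>3 R:12>8)
P1→{B,C,D} P2→{Q,R}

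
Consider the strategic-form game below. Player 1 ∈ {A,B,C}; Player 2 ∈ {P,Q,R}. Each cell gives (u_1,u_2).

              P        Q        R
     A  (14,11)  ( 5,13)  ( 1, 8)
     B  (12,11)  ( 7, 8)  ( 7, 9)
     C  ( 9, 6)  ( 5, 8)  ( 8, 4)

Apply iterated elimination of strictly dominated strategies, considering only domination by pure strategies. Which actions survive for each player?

P2 drop R (P beats it: A:11>8 B:11>9 C:6>4)
P1 drop C (B beats it: P:12>9 Q:7>5)
P1→{A,B} P2→{P,Q}

Remaining: P1:{A,B} P2:{P,Q}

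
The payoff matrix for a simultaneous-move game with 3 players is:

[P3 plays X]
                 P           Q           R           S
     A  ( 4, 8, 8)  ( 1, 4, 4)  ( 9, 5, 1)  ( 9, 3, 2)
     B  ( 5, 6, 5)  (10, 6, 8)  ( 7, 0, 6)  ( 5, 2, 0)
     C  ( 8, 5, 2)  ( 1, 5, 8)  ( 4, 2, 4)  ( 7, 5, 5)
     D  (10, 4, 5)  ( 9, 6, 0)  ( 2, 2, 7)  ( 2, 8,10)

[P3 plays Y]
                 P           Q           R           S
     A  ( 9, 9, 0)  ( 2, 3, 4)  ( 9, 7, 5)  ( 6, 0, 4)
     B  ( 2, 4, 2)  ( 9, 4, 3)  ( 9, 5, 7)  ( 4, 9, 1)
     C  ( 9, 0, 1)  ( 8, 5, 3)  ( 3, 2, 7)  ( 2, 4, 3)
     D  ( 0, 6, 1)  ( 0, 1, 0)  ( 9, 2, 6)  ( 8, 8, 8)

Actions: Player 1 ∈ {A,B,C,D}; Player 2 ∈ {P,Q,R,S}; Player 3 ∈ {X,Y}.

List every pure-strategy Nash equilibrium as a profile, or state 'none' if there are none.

Nash profiles: (B,Q,X)

(A,P,X): not NE [P1→D gives 10>4]
(A,P,Y): not NE [P3→X gives 8>0]
(A,Q,X): not NE [P1→B gives 10>1; P2→P gives 8>4]
(A,Q,Y): not NE [P1→B gives 9>2; P2→P gives 9>3]
(A,R,X): not NE [P2→P gives 8>5; P3→Y gives 5>1]
(A,R,Y): not NE [P2→P gives 9>7]
(A,S,X): not NE [P2→P gives 8>3; P3→Y gives 4>2]
(A,S,Y): not NE [P1→D gives 8>6; P2→P gives 9>0]
(B,P,X): not NE [P1→D gives 10>5]
(B,P,Y): not NE [P1→C gives 9>2; P2→S gives 9>4; P3→X gives 5>2]
(B,Q,X): NE
(B,Q,Y): not NE [P2→S gives 9>4; P3→X gives 8>3]
(B,R,X): not NE [P1→A gives 9>7; P2→Q gives 6>0; P3→Y gives 7>6]
(B,R,Y): not NE [P2→S gives 9>5]
(B,S,X): not NE [P1→A gives 9>5; P2→Q gives 6>2; P3→Y gives 1>0]
(B,S,Y): not NE [P1→D gives 8>4]
(C,P,X): not NE [P1→D gives 10>8]
(C,P,Y): not NE [P2→Q gives 5>0; P3→X gives 2>1]
(C,Q,X): not NE [P1→B gives 10>1]
(C,Q,Y): not NE [P1→B gives 9>8; P3→X gives 8>3]
(C,R,X): not NE [P1→A gives 9>4; P2→S gives 5>2; P3→Y gives 7>4]
(C,R,Y): not NE [P1→D gives 9>3; P2→Q gives 5>2]
(C,S,X): not NE [P1→A gives 9>7]
(C,S,Y): not NE [P1→D gives 8>2; P2→Q gives 5>4; P3→X gives 5>3]
(D,P,X): not NE [P2→S gives 8>4]
(D,P,Y): not NE [P1→C gives 9>0; P2→S gives 8>6; P3→X gives 5>1]
(D,Q,X): not NE [P1→B gives 10>9; P2→S gives 8>6]
(D,Q,Y): not NE [P1→B gives 9>0; P2→S gives 8>1]
(D,R,X): not NE [P1→A gives 9>2; P2→S gives 8>2]
(D,R,Y): not NE [P2→S gives 8>2; P3→X gives 7>6]
(D,S,X): not NE [P1→A gives 9>2]
(D,S,Y): not NE [P3→X gives 10>8]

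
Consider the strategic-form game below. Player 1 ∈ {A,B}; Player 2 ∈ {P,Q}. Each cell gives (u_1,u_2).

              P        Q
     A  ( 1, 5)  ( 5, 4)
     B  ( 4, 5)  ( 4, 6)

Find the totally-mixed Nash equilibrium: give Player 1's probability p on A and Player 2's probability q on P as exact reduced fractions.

P1 indiff ⇒ q·1+(1-q)·5 = q·4+(1-q)·4 ⇒ q(-3) = (1-q)(-1) ⇒ q = 1/4
P2 indiff ⇒ p·5+(1-p)·5 = p·4+(1-p)·6 ⇒ p(1) = (1-p)(1) ⇒ p = 1/2

(p,q) = (1/2, 1/4)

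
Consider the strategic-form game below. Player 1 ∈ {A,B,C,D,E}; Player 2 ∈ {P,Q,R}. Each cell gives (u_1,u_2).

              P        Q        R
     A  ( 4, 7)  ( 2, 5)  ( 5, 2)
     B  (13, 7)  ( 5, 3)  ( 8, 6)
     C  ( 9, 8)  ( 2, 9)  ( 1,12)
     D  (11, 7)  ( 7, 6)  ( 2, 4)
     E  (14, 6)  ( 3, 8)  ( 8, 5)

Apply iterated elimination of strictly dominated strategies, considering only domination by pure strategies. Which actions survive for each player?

P1 drop A (B beats it: P:13>4 Q:5>2 R:8>5)
P1 drop C (B beats it: P:13>9 Q:5>2 R:8>1)
P2 drop R (P beats it: B:7>6 D:7>4 E:6>5)
P1→{B,D,E} P2→{P,Q}

Remaining: P1:{B,D,E} P2:{P,Q}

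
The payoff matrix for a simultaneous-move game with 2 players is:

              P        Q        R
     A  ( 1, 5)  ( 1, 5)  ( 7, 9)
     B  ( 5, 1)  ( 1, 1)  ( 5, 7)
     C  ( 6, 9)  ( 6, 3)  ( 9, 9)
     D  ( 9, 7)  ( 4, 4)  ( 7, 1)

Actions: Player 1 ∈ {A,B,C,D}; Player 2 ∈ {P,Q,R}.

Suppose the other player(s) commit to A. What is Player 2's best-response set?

P2 best: {R}

u_2(P vs A) = 5
u_2(Q vs A) = 5
u_2(R vs A) = 9
max payoff 9 at {R}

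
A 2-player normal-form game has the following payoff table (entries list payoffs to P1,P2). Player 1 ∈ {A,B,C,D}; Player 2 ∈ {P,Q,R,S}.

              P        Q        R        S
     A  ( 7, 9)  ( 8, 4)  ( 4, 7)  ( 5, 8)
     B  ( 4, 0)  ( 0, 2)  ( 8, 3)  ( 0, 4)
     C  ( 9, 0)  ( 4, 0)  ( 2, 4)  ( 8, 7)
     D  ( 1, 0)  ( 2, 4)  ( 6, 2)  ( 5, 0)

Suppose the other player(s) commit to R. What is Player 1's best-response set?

P1 best: {B}

u_1(A vs R) = 4
u_1(B vs R) = 8
u_1(C vs R) = 2
u_1(D vs R) = 6
max payoff 8 at {B}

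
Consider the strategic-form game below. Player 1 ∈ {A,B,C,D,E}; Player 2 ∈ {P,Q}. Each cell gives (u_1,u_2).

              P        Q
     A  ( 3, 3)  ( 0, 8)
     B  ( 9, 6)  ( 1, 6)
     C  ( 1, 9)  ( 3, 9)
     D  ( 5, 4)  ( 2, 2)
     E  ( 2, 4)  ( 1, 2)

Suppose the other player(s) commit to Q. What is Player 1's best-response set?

u_1(A vs Q) = 0
u_1(B vs Q) = 1
u_1(C vs Q) = 3
u_1(D vs Q) = 2
u_1(E vs Q) = 1
max payoff 3 at {C}

P1 best: {C}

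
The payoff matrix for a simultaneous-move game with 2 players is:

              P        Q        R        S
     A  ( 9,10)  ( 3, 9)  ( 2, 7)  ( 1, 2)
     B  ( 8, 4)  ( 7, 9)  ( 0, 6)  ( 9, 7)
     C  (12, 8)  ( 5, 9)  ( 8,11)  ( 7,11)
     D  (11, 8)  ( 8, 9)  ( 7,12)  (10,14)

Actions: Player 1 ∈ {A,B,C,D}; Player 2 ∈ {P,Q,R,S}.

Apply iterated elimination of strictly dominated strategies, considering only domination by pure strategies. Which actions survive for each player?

Survivors P1:{C,D} P2:{R,S}

P1 drop A (C beats it: P:12>9 Q:5>3 R:8>2 S:7>1)
P1 drop B (D beats it: P:11>8 Q:8>7 R:7>0 S:10>9)
P2 drop P (Q beats it: C:9>8 D:9>8)
P2 drop Q (R beats it: C:11>9 D:12>9)
P1→{C,D} P2→{R,S}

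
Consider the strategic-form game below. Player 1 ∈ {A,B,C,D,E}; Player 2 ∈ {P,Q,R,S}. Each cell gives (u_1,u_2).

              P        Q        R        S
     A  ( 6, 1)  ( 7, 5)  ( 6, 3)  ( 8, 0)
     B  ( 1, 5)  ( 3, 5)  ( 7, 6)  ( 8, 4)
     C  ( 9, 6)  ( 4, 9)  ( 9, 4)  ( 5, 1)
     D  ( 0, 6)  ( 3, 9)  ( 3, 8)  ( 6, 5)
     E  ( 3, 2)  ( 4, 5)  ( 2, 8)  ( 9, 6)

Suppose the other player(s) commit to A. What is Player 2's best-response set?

u_2(P vs A) = 1
u_2(Q vs A) = 5
u_2(R vs A) = 3
u_2(S vs A) = 0
max payoff 5 at {Q}

BR_2 = {Q}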